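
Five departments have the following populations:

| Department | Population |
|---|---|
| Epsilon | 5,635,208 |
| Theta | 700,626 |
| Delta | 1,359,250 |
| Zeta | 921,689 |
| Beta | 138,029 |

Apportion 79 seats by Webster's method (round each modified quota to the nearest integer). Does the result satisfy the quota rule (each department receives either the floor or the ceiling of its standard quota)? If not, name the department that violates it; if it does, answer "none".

Epsilon

Standard quotas: Epsilon 50.850, Theta 6.322, Delta 12.265, Zeta 8.317, Beta 1.246.
Webster allocation: Epsilon 52, Theta 6, Delta 12, Zeta 8, Beta 1.
Epsilon has quota 50.850 (lower 50, upper 51) but receives 52 — outside the quota interval.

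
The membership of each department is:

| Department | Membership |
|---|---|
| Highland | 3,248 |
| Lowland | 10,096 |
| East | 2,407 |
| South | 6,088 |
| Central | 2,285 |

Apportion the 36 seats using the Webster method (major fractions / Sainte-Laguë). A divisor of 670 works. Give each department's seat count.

Highland=5; Lowland=15; East=4; South=9; Central=3

With modified divisor 670: modified quotas Highland 4.848, Lowland 15.069, East 3.593, South 9.087, Central 3.410.
Rounding to the nearest integer: Highland 5, Lowland 15, East 4, South 9, Central 3 (total 36).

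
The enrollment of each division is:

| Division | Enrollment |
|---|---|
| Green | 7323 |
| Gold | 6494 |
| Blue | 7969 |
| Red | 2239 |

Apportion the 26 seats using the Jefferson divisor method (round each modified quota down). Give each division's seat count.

Green 8, Gold 7, Blue 9, Red 2

Standard divisor 24025/26 ≈ 924.038; standard quotas: Green 7.925, Gold 7.028, Blue 8.624, Red 2.423.
Rounding down gives 7, 7, 8, 2 = 24 seats, so the divisor must be adjusted.
With modified divisor 850: modified quotas Green 8.615, Gold 7.640, Blue 9.375, Red 2.634.
Rounding down: Green 8, Gold 7, Blue 9, Red 2 (total 26).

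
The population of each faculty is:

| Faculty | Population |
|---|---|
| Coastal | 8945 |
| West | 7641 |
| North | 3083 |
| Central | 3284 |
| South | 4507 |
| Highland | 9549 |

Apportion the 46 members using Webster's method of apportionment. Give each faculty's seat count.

Coastal: 11, West: 9, North: 4, Central: 4, South: 6, Highland: 12

Standard divisor 37009/46 ≈ 804.543; standard quotas: Coastal 11.118, West 9.497, North 3.832, Central 4.082, South 5.602, Highland 11.869.
Rounding to the nearest integer gives Coastal 11, West 9, North 4, Central 4, South 6, Highland 12 — total 46, matching the house size, so no adjustment is needed.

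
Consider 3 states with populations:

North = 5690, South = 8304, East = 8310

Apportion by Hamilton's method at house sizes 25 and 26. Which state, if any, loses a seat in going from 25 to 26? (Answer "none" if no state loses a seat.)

At 25 seats: North 7, South 9, East 9.
At 26 seats: North 6, South 10, East 10.
North drops from 7 to 6.

North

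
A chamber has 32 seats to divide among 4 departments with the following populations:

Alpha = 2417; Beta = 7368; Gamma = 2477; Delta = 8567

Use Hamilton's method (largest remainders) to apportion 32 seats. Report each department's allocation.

Alpha 4, Beta 11, Gamma 4, Delta 13

Total 20829; standard divisor 20829/32 ≈ 650.906.
Standard quotas: Alpha 3.7133, Beta 11.3196, Gamma 3.8055, Delta 13.1616.
Lower quotas: Alpha 3, Beta 11, Gamma 3, Delta 13 (sum 30, leaving 2 seats).
Remainders in descending order: Gamma 0.8055, Alpha 0.7133, Beta 0.3196, Delta 0.1616.
The surplus seats go to Gamma, Alpha.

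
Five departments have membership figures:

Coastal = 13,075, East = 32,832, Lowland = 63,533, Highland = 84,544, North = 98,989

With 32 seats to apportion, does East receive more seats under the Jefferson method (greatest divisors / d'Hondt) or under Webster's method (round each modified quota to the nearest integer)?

Webster

Jefferson: Coastal 1, East 3, Lowland 7, Highland 10, North 11.
Webster: Coastal 1, East 4, Lowland 7, Highland 9, North 11.
East gets 3 under Jefferson and 4 under Webster.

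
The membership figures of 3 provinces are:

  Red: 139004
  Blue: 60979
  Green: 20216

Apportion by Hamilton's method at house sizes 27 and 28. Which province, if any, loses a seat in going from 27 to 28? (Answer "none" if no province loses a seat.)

Green

At 27 seats: Red 17, Blue 7, Green 3.
At 28 seats: Red 18, Blue 8, Green 2.
Green drops from 3 to 2.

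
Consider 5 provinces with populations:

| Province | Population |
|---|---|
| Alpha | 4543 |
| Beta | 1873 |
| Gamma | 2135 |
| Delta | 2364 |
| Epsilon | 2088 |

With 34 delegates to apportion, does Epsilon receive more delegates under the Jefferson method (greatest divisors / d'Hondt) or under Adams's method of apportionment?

Adams

Jefferson: Alpha 12, Beta 5, Gamma 6, Delta 6, Epsilon 5.
Adams: Alpha 11, Beta 5, Gamma 6, Delta 6, Epsilon 6.
Epsilon gets 5 under Jefferson and 6 under Adams.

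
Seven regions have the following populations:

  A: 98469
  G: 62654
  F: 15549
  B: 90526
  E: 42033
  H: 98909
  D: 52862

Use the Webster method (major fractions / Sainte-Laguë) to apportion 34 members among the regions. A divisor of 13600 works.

A: 7, G: 5, F: 1, B: 7, E: 3, H: 7, D: 4

With modified divisor 13600: modified quotas A 7.240, G 4.607, F 1.143, B 6.656, E 3.091, H 7.273, D 3.887.
Rounding to the nearest integer: A 7, G 5, F 1, B 7, E 3, H 7, D 4 (total 34).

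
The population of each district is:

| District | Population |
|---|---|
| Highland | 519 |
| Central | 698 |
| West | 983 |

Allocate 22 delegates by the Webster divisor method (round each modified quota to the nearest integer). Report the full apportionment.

Highland=5; Central=7; West=10

Standard divisor 2200/22 ≈ 100; standard quotas: Highland 5.190, Central 6.980, West 9.830.
Rounding to the nearest integer gives Highland 5, Central 7, West 10 — total 22, matching the house size, so no adjustment is needed.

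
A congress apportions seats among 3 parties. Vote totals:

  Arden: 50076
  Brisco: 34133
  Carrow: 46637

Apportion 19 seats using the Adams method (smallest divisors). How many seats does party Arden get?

7

Standard divisor 130846/19 ≈ 6886.632; standard quotas: Arden 7.271, Brisco 4.956, Carrow 6.772.
Rounding up gives 8, 5, 7 = 20 seats, so the divisor must be adjusted.
With modified divisor 7500: modified quotas Arden 6.677, Brisco 4.551, Carrow 6.218.
Rounding up: Arden 7, Brisco 5, Carrow 7 (total 19).
Arden receives 7.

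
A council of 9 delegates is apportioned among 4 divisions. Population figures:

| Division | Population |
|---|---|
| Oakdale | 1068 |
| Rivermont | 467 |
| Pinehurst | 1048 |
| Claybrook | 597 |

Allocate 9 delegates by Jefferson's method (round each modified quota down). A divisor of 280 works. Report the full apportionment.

Oakdale=3, Rivermont=1, Pinehurst=3, Claybrook=2

With modified divisor 280: modified quotas Oakdale 3.814, Rivermont 1.668, Pinehurst 3.743, Claybrook 2.132.
Rounding down: Oakdale 3, Rivermont 1, Pinehurst 3, Claybrook 2 (total 9).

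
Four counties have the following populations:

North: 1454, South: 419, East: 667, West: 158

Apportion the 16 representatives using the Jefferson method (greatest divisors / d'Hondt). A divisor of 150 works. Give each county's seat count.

With modified divisor 150: modified quotas North 9.693, South 2.793, East 4.447, West 1.053.
Rounding down: North 9, South 2, East 4, West 1 (total 16).

North: 9; South: 2; East: 4; West: 1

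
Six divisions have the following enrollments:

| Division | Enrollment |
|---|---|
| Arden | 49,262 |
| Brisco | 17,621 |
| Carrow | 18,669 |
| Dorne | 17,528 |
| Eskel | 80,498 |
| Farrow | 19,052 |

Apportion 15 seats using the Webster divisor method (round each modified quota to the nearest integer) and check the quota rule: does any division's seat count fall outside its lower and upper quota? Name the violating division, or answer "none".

none

Standard quotas: Arden 3.647, Brisco 1.304, Carrow 1.382, Dorne 1.298, Eskel 5.959, Farrow 1.410.
Webster allocation: Arden 4, Brisco 1, Carrow 1, Dorne 1, Eskel 6, Farrow 2.
Every allocation lies between the lower and upper quota.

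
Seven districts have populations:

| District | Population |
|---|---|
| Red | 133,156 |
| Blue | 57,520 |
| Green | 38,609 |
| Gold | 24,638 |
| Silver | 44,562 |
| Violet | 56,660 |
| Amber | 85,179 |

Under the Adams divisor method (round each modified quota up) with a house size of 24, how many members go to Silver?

Standard divisor 440324/24 ≈ 18346.833; standard quotas: Red 7.258, Blue 3.135, Green 2.104, Gold 1.343, Silver 2.429, Violet 3.088, Amber 4.643.
Rounding up gives 8, 4, 3, 2, 3, 4, 5 = 29 seats, so the divisor must be adjusted.
With modified divisor 21700: modified quotas Red 6.136, Blue 2.651, Green 1.779, Gold 1.135, Silver 2.054, Violet 2.611, Amber 3.925.
Rounding up: Red 7, Blue 3, Green 2, Gold 2, Silver 3, Violet 3, Amber 4 (total 24).
Silver receives 3.

3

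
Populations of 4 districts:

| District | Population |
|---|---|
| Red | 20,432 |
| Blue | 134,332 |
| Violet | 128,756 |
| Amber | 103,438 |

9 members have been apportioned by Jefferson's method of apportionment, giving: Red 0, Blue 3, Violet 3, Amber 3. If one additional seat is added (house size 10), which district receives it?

Priority for the next seat is population ÷ (current seats + 1).
Priorities: Red 20432.000, Blue 33583.000, Violet 32189.000, Amber 25859.500.
Highest priority: Blue.

Blue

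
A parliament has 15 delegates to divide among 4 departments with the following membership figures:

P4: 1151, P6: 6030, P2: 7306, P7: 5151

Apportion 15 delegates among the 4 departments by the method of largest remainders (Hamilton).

P4 1; P6 5; P2 5; P7 4

Standard divisor: 19638 ÷ 15 ≈ 1309.2.
Standard quotas: P4 0.8792, P6 4.6059, P2 5.5805, P7 3.9345.
Lower quotas: P4 0, P6 4, P2 5, P7 3 (sum 12, leaving 3 seats).
Remainders in descending order: P7 0.9345, P4 0.8792, P6 0.6059, P2 0.5805.
Largest remainders: P7, P4, P6 receive the extra seats.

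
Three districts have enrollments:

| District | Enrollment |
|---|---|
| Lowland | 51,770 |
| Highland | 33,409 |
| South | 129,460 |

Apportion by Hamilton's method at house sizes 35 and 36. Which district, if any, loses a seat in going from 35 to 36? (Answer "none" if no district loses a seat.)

Highland

At 35 seats: Lowland 8, Highland 6, South 21.
At 36 seats: Lowland 9, Highland 5, South 22.
Highland drops from 6 to 5.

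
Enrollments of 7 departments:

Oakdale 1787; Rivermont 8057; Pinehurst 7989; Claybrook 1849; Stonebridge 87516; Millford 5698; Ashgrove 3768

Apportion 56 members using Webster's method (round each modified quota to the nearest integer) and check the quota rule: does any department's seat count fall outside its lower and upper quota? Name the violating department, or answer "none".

Stonebridge

Standard quotas: Oakdale 0.858, Rivermont 3.867, Pinehurst 3.835, Claybrook 0.888, Stonebridge 42.009, Millford 2.735, Ashgrove 1.809.
Webster allocation: Oakdale 1, Rivermont 4, Pinehurst 4, Claybrook 1, Stonebridge 41, Millford 3, Ashgrove 2.
Stonebridge has quota 42.009 (lower 42, upper 43) but receives 41 — outside the quota interval.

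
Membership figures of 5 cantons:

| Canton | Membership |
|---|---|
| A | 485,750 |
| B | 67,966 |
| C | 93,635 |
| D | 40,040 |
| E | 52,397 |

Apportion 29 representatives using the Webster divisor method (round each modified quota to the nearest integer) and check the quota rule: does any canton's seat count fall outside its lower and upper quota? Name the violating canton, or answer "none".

Standard quotas: A 19.042, B 2.664, C 3.671, D 1.570, E 2.054.
Webster allocation: A 18, B 3, C 4, D 2, E 2.
A has quota 19.042 (lower 19, upper 20) but receives 18 — outside the quota interval.

A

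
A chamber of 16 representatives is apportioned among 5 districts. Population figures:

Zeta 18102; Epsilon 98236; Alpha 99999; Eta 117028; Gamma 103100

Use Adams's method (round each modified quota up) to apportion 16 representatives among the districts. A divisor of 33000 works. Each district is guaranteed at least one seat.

With modified divisor 33000: modified quotas Zeta 0.549, Epsilon 2.977, Alpha 3.030, Eta 3.546, Gamma 3.124.
Rounding up: Zeta 1, Epsilon 3, Alpha 4, Eta 4, Gamma 4 (total 16).

Zeta 1; Epsilon 3; Alpha 4; Eta 4; Gamma 4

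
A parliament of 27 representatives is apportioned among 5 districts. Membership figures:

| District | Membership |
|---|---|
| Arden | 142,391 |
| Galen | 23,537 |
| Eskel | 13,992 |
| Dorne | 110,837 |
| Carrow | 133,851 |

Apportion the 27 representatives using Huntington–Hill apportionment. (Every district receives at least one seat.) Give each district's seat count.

Arden 9; Galen 2; Eskel 1; Dorne 7; Carrow 8

With divisor 16209: modified quotas Arden 8.785, Galen 1.452, Eskel 0.863, Dorne 6.838, Carrow 8.258.
Geometric-mean thresholds: Arden √(8·9)=8.485, Galen √(1·2)=1.414, Eskel (min 1), Dorne √(6·7)=6.481, Carrow √(8·9)=8.485.
Each quota rounded against its threshold gives Arden 9, Galen 2, Eskel 1, Dorne 7, Carrow 8 (total 27).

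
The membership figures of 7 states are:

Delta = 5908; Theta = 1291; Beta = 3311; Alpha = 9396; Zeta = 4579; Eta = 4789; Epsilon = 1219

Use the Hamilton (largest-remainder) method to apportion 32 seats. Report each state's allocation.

The standard divisor is 30493/32 ≈ 952.906.
Standard quotas: Delta 6.2000, Theta 1.3548, Beta 3.4746, Alpha 9.8604, Zeta 4.8053, Eta 5.0257, Epsilon 1.2792.
Lower quotas: Delta 6, Theta 1, Beta 3, Alpha 9, Zeta 4, Eta 5, Epsilon 1 (sum 29, leaving 3 seats).
Remainders in descending order: Alpha 0.8604, Zeta 0.8053, Beta 0.4746, Theta 0.3548, Epsilon 0.2792, Delta 0.2000, Eta 0.0257.
Largest remainders: Alpha, Zeta, Beta receive the extra seats.

Delta: 6, Theta: 1, Beta: 4, Alpha: 10, Zeta: 5, Eta: 5, Epsilon: 1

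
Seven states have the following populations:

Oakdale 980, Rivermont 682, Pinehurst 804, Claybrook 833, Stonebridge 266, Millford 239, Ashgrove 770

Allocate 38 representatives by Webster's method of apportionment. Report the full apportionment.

Oakdale 8, Rivermont 6, Pinehurst 7, Claybrook 7, Stonebridge 2, Millford 2, Ashgrove 6

Standard divisor 4574/38 ≈ 120.368; standard quotas: Oakdale 8.142, Rivermont 5.666, Pinehurst 6.679, Claybrook 6.920, Stonebridge 2.210, Millford 1.986, Ashgrove 6.397.
Rounding to the nearest integer gives Oakdale 8, Rivermont 6, Pinehurst 7, Claybrook 7, Stonebridge 2, Millford 2, Ashgrove 6 — total 38, matching the house size, so no adjustment is needed.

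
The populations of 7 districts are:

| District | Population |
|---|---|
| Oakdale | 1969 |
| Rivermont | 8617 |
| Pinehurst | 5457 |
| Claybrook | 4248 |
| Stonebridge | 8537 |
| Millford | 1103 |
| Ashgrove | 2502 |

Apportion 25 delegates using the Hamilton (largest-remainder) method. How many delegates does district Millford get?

Standard divisor: 32433 ÷ 25 ≈ 1297.32.
Standard quotas: Oakdale 1.5177, Rivermont 6.6422, Pinehurst 4.2064, Claybrook 3.2744, Stonebridge 6.5805, Millford 0.8502, Ashgrove 1.9286.
Lower quotas: Oakdale 1, Rivermont 6, Pinehurst 4, Claybrook 3, Stonebridge 6, Millford 0, Ashgrove 1 (sum 21, leaving 4 seats).
Remainders in descending order: Ashgrove 0.9286, Millford 0.8502, Rivermont 0.6422, Stonebridge 0.5805, Oakdale 0.5177, Claybrook 0.2744, Pinehurst 0.2064.
The surplus seats go to Ashgrove, Millford, Rivermont, Stonebridge.
Millford receives 1.

1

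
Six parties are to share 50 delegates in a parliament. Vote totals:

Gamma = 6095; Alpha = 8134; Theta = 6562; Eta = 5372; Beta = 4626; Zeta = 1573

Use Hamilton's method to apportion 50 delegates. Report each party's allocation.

Total 32362; standard divisor 32362/50 ≈ 647.24.
Standard quotas: Gamma 9.4169, Alpha 12.5672, Theta 10.1384, Eta 8.2999, Beta 7.1473, Zeta 2.4303.
Lower quotas: Gamma 9, Alpha 12, Theta 10, Eta 8, Beta 7, Zeta 2 (sum 48, leaving 2 seats).
Remainders in descending order: Alpha 0.5672, Zeta 0.4303, Gamma 0.4169, Eta 0.2999, Beta 0.1473, Theta 0.1384.
The surplus seats go to Alpha, Zeta.

Gamma 9, Alpha 13, Theta 10, Eta 8, Beta 7, Zeta 3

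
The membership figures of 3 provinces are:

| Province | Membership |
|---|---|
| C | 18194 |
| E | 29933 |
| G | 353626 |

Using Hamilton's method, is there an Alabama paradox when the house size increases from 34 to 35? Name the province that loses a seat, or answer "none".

C

At 34 seats: C 2, E 2, G 30.
At 35 seats: C 1, E 3, G 31.
C drops from 2 to 1.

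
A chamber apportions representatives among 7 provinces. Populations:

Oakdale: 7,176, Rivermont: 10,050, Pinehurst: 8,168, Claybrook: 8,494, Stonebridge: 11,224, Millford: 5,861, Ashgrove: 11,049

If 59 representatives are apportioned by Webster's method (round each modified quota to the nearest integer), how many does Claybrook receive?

8

Standard divisor 62022/59 ≈ 1051.22; standard quotas: Oakdale 6.826, Rivermont 9.560, Pinehurst 7.770, Claybrook 8.080, Stonebridge 10.677, Millford 5.575, Ashgrove 10.511.
Rounding to the nearest integer gives 7, 10, 8, 8, 11, 6, 11 = 61 seats, so the divisor must be adjusted.
With modified divisor 1061.77: modified quotas Oakdale 6.759, Rivermont 9.465, Pinehurst 7.693, Claybrook 8.000, Stonebridge 10.571, Millford 5.520, Ashgrove 10.406.
Rounding to the nearest integer: Oakdale 7, Rivermont 9, Pinehurst 8, Claybrook 8, Stonebridge 11, Millford 6, Ashgrove 10 (total 59).
Claybrook receives 8.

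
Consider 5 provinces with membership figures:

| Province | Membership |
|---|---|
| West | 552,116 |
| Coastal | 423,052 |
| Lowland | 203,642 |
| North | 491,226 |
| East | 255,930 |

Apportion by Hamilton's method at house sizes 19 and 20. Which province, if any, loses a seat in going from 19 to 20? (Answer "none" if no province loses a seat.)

At 19 seats: West 5, Coastal 4, Lowland 2, North 5, East 3.
At 20 seats: West 6, Coastal 4, Lowland 2, North 5, East 3.
No province's allocation decreased.

none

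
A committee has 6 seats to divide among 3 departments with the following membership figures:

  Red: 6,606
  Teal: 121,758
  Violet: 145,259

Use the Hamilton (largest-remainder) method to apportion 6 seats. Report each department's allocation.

Red 0, Teal 3, Violet 3

Total 273623; standard divisor 273623/6 ≈ 45603.833.
Standard quotas: Red 0.1449, Teal 2.6699, Violet 3.1852.
Lower quotas: Red 0, Teal 2, Violet 3 (sum 5, leaving 1 seat).
Remainders in descending order: Teal 0.6699, Violet 0.1852, Red 0.1449.
The surplus seat goes to Teal.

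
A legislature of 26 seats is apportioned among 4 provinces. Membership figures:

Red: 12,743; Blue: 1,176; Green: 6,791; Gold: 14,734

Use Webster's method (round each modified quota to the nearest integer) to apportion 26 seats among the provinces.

Standard divisor 35444/26 ≈ 1363.231; standard quotas: Red 9.348, Blue 0.863, Green 4.982, Gold 10.808.
Rounding to the nearest integer gives Red 9, Blue 1, Green 5, Gold 11 — total 26, matching the house size, so no adjustment is needed.

Red=9, Blue=1, Green=5, Gold=11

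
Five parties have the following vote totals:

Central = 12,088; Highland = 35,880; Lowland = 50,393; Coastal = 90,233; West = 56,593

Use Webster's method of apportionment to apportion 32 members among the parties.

Central 2, Highland 5, Lowland 6, Coastal 12, West 7

Standard divisor 245187/32 ≈ 7662.094; standard quotas: Central 1.578, Highland 4.683, Lowland 6.577, Coastal 11.777, West 7.386.
Rounding to the nearest integer gives 2, 5, 7, 12, 7 = 33 seats, so the divisor must be adjusted.
With modified divisor 7800: modified quotas Central 1.550, Highland 4.600, Lowland 6.461, Coastal 11.568, West 7.256.
Rounding to the nearest integer: Central 2, Highland 5, Lowland 6, Coastal 12, West 7 (total 32).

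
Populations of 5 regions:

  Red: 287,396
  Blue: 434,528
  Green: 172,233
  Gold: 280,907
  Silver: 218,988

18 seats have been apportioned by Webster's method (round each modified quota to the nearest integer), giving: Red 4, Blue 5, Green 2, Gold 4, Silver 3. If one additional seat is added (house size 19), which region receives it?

Blue

Priority for the next seat is population ÷ (current seats + 0.5).
Priorities: Red 63865.778, Blue 79005.091, Green 68893.200, Gold 62423.778, Silver 62568.000.
Highest priority: Blue.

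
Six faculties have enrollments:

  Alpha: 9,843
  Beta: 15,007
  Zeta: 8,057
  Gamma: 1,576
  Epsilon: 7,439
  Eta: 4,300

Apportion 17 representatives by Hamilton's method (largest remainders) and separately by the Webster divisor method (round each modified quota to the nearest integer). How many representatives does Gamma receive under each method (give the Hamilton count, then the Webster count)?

Hamilton: Alpha 4, Beta 5, Zeta 3, Gamma 0, Epsilon 3, Eta 2.
Webster: Alpha 3, Beta 5, Zeta 3, Gamma 1, Epsilon 3, Eta 2.
Gamma gets 0 under Hamilton and 1 under Webster.

0 and 1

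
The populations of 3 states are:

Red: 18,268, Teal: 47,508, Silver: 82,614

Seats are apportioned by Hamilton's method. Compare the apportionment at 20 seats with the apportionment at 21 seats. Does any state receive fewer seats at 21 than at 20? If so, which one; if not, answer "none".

Red

At 20 seats: Red 3, Teal 6, Silver 11.
At 21 seats: Red 2, Teal 7, Silver 12.
Red drops from 3 to 2.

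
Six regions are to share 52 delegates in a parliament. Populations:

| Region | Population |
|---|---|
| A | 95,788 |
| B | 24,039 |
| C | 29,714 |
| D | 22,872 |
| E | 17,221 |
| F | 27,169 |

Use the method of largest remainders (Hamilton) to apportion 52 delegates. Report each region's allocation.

Standard divisor: 216803 ÷ 52 ≈ 4169.288.
Standard quotas: A 22.9747, B 5.7657, C 7.1269, D 5.4858, E 4.1304, F 6.5165.
Lower quotas: A 22, B 5, C 7, D 5, E 4, F 6 (sum 49, leaving 3 seats).
Remainders in descending order: A 0.9747, B 0.7657, F 0.5165, D 0.4858, E 0.1304, C 0.1269.
The surplus seats go to A, B, F.

A: 23, B: 6, C: 7, D: 5, E: 4, F: 7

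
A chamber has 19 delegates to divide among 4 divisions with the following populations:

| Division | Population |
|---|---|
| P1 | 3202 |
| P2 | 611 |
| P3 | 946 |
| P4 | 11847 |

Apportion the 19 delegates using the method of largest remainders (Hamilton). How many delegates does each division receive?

P1 4, P2 1, P3 1, P4 13

Total 16606; standard divisor 16606/19 = 874.
Standard quotas: P1 3.6636, P2 0.6991, P3 1.0824, P4 13.5549.
Lower quotas: P1 3, P2 0, P3 1, P4 13 (sum 17, leaving 2 seats).
Remainders in descending order: P2 0.6991, P1 0.6636, P4 0.5549, P3 0.0824.
Largest remainders: P2, P1 receive the extra seats.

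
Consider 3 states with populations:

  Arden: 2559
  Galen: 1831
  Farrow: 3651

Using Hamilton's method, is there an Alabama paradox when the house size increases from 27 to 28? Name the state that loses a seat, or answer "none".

At 27 seats: Arden 9, Galen 6, Farrow 12.
At 28 seats: Arden 9, Galen 6, Farrow 13.
No state's allocation decreased.

none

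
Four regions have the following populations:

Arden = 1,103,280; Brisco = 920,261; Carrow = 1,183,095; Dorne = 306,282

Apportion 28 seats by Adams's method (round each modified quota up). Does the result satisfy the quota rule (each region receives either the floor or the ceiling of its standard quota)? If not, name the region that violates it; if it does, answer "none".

Standard quotas: Arden 8.794, Brisco 7.335, Carrow 9.430, Dorne 2.441.
Adams allocation: Arden 9, Brisco 7, Carrow 9, Dorne 3.
Every allocation lies between the lower and upper quota.

none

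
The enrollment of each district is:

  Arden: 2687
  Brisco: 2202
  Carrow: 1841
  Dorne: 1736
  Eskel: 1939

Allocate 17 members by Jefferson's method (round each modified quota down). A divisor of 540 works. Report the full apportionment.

Arden=4, Brisco=4, Carrow=3, Dorne=3, Eskel=3

With modified divisor 540: modified quotas Arden 4.976, Brisco 4.078, Carrow 3.409, Dorne 3.215, Eskel 3.591.
Rounding down: Arden 4, Brisco 4, Carrow 3, Dorne 3, Eskel 3 (total 17).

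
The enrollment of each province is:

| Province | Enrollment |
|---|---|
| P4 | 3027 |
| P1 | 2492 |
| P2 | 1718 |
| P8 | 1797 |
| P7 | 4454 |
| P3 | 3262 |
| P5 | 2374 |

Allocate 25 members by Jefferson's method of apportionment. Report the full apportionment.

Standard divisor 19124/25 ≈ 764.96; standard quotas: P4 3.957, P1 3.258, P2 2.246, P8 2.349, P7 5.823, P3 4.264, P5 3.103.
Rounding down gives 3, 3, 2, 2, 5, 4, 3 = 22 seats, so the divisor must be adjusted.
With modified divisor 640: modified quotas P4 4.730, P1 3.894, P2 2.684, P8 2.808, P7 6.959, P3 5.097, P5 3.709.
Rounding down: P4 4, P1 3, P2 2, P8 2, P7 6, P3 5, P5 3 (total 25).

P4 4, P1 3, P2 2, P8 2, P7 6, P3 5, P5 3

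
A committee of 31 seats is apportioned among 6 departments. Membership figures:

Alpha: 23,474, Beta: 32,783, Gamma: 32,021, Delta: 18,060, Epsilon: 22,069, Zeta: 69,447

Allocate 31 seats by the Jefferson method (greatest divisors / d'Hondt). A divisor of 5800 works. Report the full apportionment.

Alpha 4, Beta 5, Gamma 5, Delta 3, Epsilon 3, Zeta 11

With modified divisor 5800: modified quotas Alpha 4.047, Beta 5.652, Gamma 5.521, Delta 3.114, Epsilon 3.805, Zeta 11.974.
Rounding down: Alpha 4, Beta 5, Gamma 5, Delta 3, Epsilon 3, Zeta 11 (total 31).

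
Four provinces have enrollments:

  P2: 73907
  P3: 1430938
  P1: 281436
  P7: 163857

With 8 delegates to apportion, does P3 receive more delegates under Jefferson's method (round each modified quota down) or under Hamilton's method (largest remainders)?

Jefferson

Jefferson: P2 0, P3 7, P1 1, P7 0.
Hamilton: P2 0, P3 6, P1 1, P7 1.
P3 gets 7 under Jefferson and 6 under Hamilton.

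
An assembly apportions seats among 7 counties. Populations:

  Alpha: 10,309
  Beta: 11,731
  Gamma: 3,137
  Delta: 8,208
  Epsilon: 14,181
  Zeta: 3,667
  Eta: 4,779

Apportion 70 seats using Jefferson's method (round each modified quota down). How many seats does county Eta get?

Standard divisor 56012/70 ≈ 800.171; standard quotas: Alpha 12.883, Beta 14.661, Gamma 3.920, Delta 10.258, Epsilon 17.722, Zeta 4.583, Eta 5.972.
Rounding down gives 12, 14, 3, 10, 17, 4, 5 = 65 seats, so the divisor must be adjusted.
With modified divisor 760: modified quotas Alpha 13.564, Beta 15.436, Gamma 4.128, Delta 10.800, Epsilon 18.659, Zeta 4.825, Eta 6.288.
Rounding down: Alpha 13, Beta 15, Gamma 4, Delta 10, Epsilon 18, Zeta 4, Eta 6 (total 70).
Eta receives 6.

6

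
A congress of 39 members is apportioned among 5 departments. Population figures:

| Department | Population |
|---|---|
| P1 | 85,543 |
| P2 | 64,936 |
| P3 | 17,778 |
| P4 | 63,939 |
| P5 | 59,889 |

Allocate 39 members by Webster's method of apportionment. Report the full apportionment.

P1=11, P2=9, P3=2, P4=9, P5=8

Standard divisor 292085/39 ≈ 7489.359; standard quotas: P1 11.422, P2 8.670, P3 2.374, P4 8.537, P5 7.997.
Rounding to the nearest integer gives P1 11, P2 9, P3 2, P4 9, P5 8 — total 39, matching the house size, so no adjustment is needed.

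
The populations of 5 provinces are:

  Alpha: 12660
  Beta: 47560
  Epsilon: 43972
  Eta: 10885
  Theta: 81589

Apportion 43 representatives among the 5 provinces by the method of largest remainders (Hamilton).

Alpha=3; Beta=10; Epsilon=10; Eta=2; Theta=18

Standard divisor: 196666 ÷ 43 ≈ 4573.628.
Standard quotas: Alpha 2.7680, Beta 10.3987, Epsilon 9.6142, Eta 2.3799, Theta 17.8390.
Lower quotas: Alpha 2, Beta 10, Epsilon 9, Eta 2, Theta 17 (sum 40, leaving 3 seats).
Remainders in descending order: Theta 0.8390, Alpha 0.7680, Epsilon 0.6142, Beta 0.3987, Eta 0.3799.
Largest remainders: Theta, Alpha, Epsilon receive the extra seats.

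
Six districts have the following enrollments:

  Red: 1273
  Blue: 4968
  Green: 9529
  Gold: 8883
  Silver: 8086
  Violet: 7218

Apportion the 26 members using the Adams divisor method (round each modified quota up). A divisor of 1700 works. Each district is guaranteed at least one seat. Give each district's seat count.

Red=1, Blue=3, Green=6, Gold=6, Silver=5, Violet=5

With modified divisor 1700: modified quotas Red 0.749, Blue 2.922, Green 5.605, Gold 5.225, Silver 4.756, Violet 4.246.
Rounding up: Red 1, Blue 3, Green 6, Gold 6, Silver 5, Violet 5 (total 26).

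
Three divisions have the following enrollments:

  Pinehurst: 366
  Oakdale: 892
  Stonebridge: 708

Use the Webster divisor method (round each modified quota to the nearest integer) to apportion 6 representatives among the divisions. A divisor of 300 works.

Pinehurst 1; Oakdale 3; Stonebridge 2

With modified divisor 300: modified quotas Pinehurst 1.220, Oakdale 2.973, Stonebridge 2.360.
Rounding to the nearest integer: Pinehurst 1, Oakdale 3, Stonebridge 2 (total 6).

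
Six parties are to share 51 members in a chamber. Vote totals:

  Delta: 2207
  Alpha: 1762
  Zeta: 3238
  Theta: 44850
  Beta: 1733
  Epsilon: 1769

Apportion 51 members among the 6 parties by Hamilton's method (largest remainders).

Total 55559; standard divisor 55559/51 ≈ 1089.392.
Standard quotas: Delta 2.0259, Alpha 1.6174, Zeta 2.9723, Theta 41.1697, Beta 1.5908, Epsilon 1.6238.
Lower quotas: Delta 2, Alpha 1, Zeta 2, Theta 41, Beta 1, Epsilon 1 (sum 48, leaving 3 seats).
Remainders in descending order: Zeta 0.9723, Epsilon 0.6238, Alpha 0.6174, Beta 0.5908, Theta 0.1697, Delta 0.0259.
Largest remainders: Zeta, Epsilon, Alpha receive the extra seats.

Delta=2, Alpha=2, Zeta=3, Theta=41, Beta=1, Epsilon=2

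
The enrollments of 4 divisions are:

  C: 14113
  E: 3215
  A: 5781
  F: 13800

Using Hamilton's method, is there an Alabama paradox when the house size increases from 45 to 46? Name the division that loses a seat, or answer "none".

none

At 45 seats: C 17, E 4, A 7, F 17.
At 46 seats: C 18, E 4, A 7, F 17.
No division's allocation decreased.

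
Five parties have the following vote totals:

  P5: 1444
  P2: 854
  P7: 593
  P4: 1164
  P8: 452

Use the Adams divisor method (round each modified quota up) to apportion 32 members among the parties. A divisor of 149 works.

P5=10, P2=6, P7=4, P4=8, P8=4

With modified divisor 149: modified quotas P5 9.691, P2 5.732, P7 3.980, P4 7.812, P8 3.034.
Rounding up: P5 10, P2 6, P7 4, P4 8, P8 4 (total 32).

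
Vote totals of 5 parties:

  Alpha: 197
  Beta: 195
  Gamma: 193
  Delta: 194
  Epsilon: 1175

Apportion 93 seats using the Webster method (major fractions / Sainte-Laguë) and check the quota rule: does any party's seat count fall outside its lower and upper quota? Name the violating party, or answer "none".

Standard quotas: Alpha 9.376, Beta 9.281, Gamma 9.186, Delta 9.233, Epsilon 55.924.
Webster allocation: Alpha 9, Beta 9, Gamma 9, Delta 9, Epsilon 57.
Epsilon has quota 55.924 (lower 55, upper 56) but receives 57 — outside the quota interval.

Epsilon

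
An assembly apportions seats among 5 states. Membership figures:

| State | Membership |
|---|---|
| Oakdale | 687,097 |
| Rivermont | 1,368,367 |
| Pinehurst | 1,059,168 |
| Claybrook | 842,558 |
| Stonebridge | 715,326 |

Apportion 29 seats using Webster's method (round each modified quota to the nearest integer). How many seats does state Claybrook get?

5

Standard divisor 4672516/29 ≈ 161121.241; standard quotas: Oakdale 4.264, Rivermont 8.493, Pinehurst 6.574, Claybrook 5.229, Stonebridge 4.440.
Rounding to the nearest integer gives 4, 8, 7, 5, 4 = 28 seats, so the divisor must be adjusted.
With modified divisor 160000: modified quotas Oakdale 4.294, Rivermont 8.552, Pinehurst 6.620, Claybrook 5.266, Stonebridge 4.471.
Rounding to the nearest integer: Oakdale 4, Rivermont 9, Pinehurst 7, Claybrook 5, Stonebridge 4 (total 29).
Claybrook receives 5.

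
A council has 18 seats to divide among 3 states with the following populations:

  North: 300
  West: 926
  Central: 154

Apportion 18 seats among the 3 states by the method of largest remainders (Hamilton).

North 4, West 12, Central 2

The standard divisor is 1380/18 ≈ 76.667.
Standard quotas: North 3.913, West 12.078, Central 2.009.
Lower quotas: North 3, West 12, Central 2 (sum 17, leaving 1 seat).
Remainders in descending order: North 0.913, West 0.078, Central 0.009.
The surplus seat goes to North.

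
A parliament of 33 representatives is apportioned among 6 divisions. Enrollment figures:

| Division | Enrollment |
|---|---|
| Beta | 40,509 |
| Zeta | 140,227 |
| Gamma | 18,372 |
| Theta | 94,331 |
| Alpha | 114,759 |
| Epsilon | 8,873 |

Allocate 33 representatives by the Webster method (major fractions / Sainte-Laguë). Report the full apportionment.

Beta=3, Zeta=11, Gamma=1, Theta=8, Alpha=9, Epsilon=1

Standard divisor 417071/33 ≈ 12638.515; standard quotas: Beta 3.205, Zeta 11.095, Gamma 1.454, Theta 7.464, Alpha 9.080, Epsilon 0.702.
Rounding to the nearest integer gives 3, 11, 1, 7, 9, 1 = 32 seats, so the divisor must be adjusted.
With modified divisor 12478.6: modified quotas Beta 3.246, Zeta 11.237, Gamma 1.472, Theta 7.559, Alpha 9.196, Epsilon 0.711.
Rounding to the nearest integer: Beta 3, Zeta 11, Gamma 1, Theta 8, Alpha 9, Epsilon 1 (total 33).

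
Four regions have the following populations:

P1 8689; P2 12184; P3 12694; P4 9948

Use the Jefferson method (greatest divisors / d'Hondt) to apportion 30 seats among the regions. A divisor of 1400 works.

P1 6; P2 8; P3 9; P4 7

With modified divisor 1400: modified quotas P1 6.206, P2 8.703, P3 9.067, P4 7.106.
Rounding down: P1 6, P2 8, P3 9, P4 7 (total 30).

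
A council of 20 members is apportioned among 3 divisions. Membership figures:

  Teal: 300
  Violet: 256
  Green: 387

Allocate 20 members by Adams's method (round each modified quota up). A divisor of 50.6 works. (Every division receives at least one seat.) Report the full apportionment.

Teal 6, Violet 6, Green 8

With modified divisor 50.6: modified quotas Teal 5.929, Violet 5.059, Green 7.648.
Rounding up: Teal 6, Violet 6, Green 8 (total 20).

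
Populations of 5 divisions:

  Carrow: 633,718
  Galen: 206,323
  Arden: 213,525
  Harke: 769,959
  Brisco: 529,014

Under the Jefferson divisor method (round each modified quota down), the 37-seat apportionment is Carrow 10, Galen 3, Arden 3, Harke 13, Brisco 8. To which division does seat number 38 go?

Priority for the next seat is population ÷ (current seats + 1).
Priorities: Carrow 57610.727, Galen 51580.750, Arden 53381.250, Harke 54997.071, Brisco 58779.333.
Highest priority: Brisco.

Brisco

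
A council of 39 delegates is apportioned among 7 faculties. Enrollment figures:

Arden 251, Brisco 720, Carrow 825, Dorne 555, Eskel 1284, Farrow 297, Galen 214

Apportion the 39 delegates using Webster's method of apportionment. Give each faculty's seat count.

Standard divisor 4146/39 ≈ 106.308; standard quotas: Arden 2.361, Brisco 6.773, Carrow 7.760, Dorne 5.221, Eskel 12.078, Farrow 2.794, Galen 2.013.
Rounding to the nearest integer gives Arden 2, Brisco 7, Carrow 8, Dorne 5, Eskel 12, Farrow 3, Galen 2 — total 39, matching the house size, so no adjustment is needed.

Arden: 2; Brisco: 7; Carrow: 8; Dorne: 5; Eskel: 12; Farrow: 3; Galen: 2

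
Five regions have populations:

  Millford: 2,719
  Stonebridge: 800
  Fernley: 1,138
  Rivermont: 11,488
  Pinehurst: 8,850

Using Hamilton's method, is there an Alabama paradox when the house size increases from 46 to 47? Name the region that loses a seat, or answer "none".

At 46 seats: Millford 5, Stonebridge 2, Fernley 2, Rivermont 21, Pinehurst 16.
At 47 seats: Millford 5, Stonebridge 1, Fernley 2, Rivermont 22, Pinehurst 17.
Stonebridge drops from 2 to 1.

Stonebridge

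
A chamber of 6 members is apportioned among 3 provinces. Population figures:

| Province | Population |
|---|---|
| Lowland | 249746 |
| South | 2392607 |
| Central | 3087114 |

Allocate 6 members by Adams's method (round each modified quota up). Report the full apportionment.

Standard divisor 5729467/6 ≈ 954911.167; standard quotas: Lowland 0.262, South 2.506, Central 3.233.
Rounding up gives 1, 3, 4 = 8 seats, so the divisor must be adjusted.
With modified divisor 1.3699e+06: modified quotas Lowland 0.182, South 1.747, Central 2.254.
Rounding up: Lowland 1, South 2, Central 3 (total 6).

Lowland: 1; South: 2; Central: 3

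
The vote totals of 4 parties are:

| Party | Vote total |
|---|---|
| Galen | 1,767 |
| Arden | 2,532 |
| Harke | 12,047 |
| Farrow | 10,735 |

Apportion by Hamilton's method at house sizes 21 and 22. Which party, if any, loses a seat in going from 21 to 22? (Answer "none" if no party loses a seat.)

Galen

At 21 seats: Galen 2, Arden 2, Harke 9, Farrow 8.
At 22 seats: Galen 1, Arden 2, Harke 10, Farrow 9.
Galen drops from 2 to 1.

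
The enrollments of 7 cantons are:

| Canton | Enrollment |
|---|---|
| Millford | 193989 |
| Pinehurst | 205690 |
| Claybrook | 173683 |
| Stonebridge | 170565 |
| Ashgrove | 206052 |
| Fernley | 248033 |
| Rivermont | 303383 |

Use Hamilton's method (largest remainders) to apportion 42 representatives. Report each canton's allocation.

The standard divisor is 1501395/42 ≈ 35747.5.
Standard quotas: Millford 5.4266, Pinehurst 5.7540, Claybrook 4.8586, Stonebridge 4.7714, Ashgrove 5.7641, Fernley 6.9385, Rivermont 8.4868.
Lower quotas: Millford 5, Pinehurst 5, Claybrook 4, Stonebridge 4, Ashgrove 5, Fernley 6, Rivermont 8 (sum 37, leaving 5 seats).
Remainders in descending order: Fernley 0.9385, Claybrook 0.8586, Stonebridge 0.7714, Ashgrove 0.7641, Pinehurst 0.7540, Rivermont 0.4868, Millford 0.4266.
The surplus seats go to Fernley, Claybrook, Stonebridge, Ashgrove, Pinehurst.

Millford=5, Pinehurst=6, Claybrook=5, Stonebridge=5, Ashgrove=6, Fernley=7, Rivermont=8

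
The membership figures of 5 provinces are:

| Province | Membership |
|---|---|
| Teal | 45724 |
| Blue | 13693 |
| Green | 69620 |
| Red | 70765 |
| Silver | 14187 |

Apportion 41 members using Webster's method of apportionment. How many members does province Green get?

Standard divisor 213989/41 ≈ 5219.244; standard quotas: Teal 8.761, Blue 2.624, Green 13.339, Red 13.558, Silver 2.718.
Rounding to the nearest integer gives 9, 3, 13, 14, 3 = 42 seats, so the divisor must be adjusted.
With modified divisor 5300: modified quotas Teal 8.627, Blue 2.584, Green 13.136, Red 13.352, Silver 2.677.
Rounding to the nearest integer: Teal 9, Blue 3, Green 13, Red 13, Silver 3 (total 41).
Green receives 13.

13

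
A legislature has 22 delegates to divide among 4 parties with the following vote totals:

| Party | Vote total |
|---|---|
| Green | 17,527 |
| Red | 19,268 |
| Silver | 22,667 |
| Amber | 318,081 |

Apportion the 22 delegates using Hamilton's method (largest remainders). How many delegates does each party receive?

Green=1, Red=1, Silver=1, Amber=19

The standard divisor is 377543/22 ≈ 17161.045.
Standard quotas: Green 1.0213, Red 1.1228, Silver 1.3208, Amber 18.5351.
Lower quotas: Green 1, Red 1, Silver 1, Amber 18 (sum 21, leaving 1 seat).
Remainders in descending order: Amber 0.5351, Silver 0.3208, Red 0.1228, Green 0.0213.
The surplus seat goes to Amber.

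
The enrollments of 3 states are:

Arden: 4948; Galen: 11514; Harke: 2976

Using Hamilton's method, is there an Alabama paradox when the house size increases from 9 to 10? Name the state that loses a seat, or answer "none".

At 9 seats: Arden 2, Galen 5, Harke 2.
At 10 seats: Arden 3, Galen 6, Harke 1.
Harke drops from 2 to 1.

Harke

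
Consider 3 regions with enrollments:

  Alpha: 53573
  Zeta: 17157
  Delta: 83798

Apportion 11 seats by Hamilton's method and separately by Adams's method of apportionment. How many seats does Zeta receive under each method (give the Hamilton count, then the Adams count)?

1 and 2

Hamilton: Alpha 4, Zeta 1, Delta 6.
Adams: Alpha 4, Zeta 2, Delta 5.
Zeta gets 1 under Hamilton and 2 under Adams.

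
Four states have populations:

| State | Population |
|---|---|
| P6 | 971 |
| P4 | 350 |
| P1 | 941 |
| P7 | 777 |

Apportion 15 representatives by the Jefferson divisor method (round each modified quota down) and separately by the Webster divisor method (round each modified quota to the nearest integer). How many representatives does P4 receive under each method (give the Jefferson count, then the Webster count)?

Jefferson: P6 5, P4 1, P1 5, P7 4.
Webster: P6 5, P4 2, P1 4, P7 4.
P4 gets 1 under Jefferson and 2 under Webster.

1 and 2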